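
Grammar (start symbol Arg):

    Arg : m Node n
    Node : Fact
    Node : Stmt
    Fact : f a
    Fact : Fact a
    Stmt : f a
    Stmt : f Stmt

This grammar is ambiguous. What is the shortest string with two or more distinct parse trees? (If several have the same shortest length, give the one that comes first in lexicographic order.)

length 4: m f a n has 2 parse trees

Two derivations of m f a n:
  Arg ⇒ m Node n ⇒ m Fact n ⇒ m f a n
  Arg ⇒ m Node n ⇒ m Stmt n ⇒ m f a n

m f a n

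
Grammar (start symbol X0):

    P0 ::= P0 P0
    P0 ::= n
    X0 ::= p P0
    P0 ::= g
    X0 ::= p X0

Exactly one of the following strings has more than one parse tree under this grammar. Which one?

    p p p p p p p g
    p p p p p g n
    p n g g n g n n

p p p p p p p g: 1 tree
p p p p p g n: 1 tree
p n g g n g n n: 132 trees

p n g g n g n n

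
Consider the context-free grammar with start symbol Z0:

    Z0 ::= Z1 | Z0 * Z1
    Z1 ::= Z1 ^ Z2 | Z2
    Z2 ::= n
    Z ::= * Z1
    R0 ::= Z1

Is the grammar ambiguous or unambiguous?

(Z, R0 are unreachable from Z0, so their rules don't affect L(Z0).) Z0 → Z0 * Z1 | Z1  ;  Z1 → Z1 ^ Z2 | Z2  — a left-associative chain with Z2 at the bottom. Each string factors uniquely by precedence.

Unambiguous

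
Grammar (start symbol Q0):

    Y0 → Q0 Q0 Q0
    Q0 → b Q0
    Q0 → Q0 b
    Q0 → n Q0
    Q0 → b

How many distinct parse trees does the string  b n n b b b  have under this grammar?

16

Parse trees for b n n b b b (showing first 6 of 16):
  [Q0 b [Q0 [Q0 [Q0 n [Q0 n [Q0 b]]] b] b]]
  [Q0 b [Q0 [Q0 n [Q0 [Q0 n [Q0 b]] b]] b]]
  [Q0 b [Q0 [Q0 n [Q0 n [Q0 b [Q0 b]]]] b]]
  [Q0 b [Q0 [Q0 n [Q0 n [Q0 [Q0 b] b]]] b]]
  [Q0 b [Q0 n [Q0 [Q0 [Q0 n [Q0 b]] b] b]]]
  [Q0 b [Q0 n [Q0 [Q0 n [Q0 b [Q0 b]]] b]]]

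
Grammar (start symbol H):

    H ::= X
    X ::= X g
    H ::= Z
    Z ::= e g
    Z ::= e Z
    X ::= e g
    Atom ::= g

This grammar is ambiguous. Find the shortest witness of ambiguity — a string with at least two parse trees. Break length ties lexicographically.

length 2: e g has 2 parse trees

Two derivations of e g:
  H ⇒ X ⇒ e g
  H ⇒ Z ⇒ e g

e g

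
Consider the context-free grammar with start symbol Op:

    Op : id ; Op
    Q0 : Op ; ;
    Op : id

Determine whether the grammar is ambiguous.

(Q0 is unreachable from Op, so its rules don't affect L(Op).) Right-recursive list with a separator: after each atom, whether the separator follows determines the rule. One parse per string.

Unambiguous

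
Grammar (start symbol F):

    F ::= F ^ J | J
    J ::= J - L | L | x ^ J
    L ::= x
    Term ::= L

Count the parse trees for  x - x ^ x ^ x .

Parse trees for x - x ^ x ^ x:
  [F [F [J [J [L x]] - [L x]]] ^ [J x ^ [J [L x]]]]
  [F [F [F [J [J [L x]] - [L x]]] ^ [J [L x]]] ^ [J [L x]]]

2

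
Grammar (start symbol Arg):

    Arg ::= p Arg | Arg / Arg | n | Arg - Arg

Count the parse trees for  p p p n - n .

4

Parse trees for p p p n - n:
  [Arg p [Arg p [Arg p [Arg [Arg n] - [Arg n]]]]]
  [Arg p [Arg p [Arg [Arg p [Arg n]] - [Arg n]]]]
  [Arg p [Arg [Arg p [Arg p [Arg n]]] - [Arg n]]]
  [Arg [Arg p [Arg p [Arg p [Arg n]]]] - [Arg n]]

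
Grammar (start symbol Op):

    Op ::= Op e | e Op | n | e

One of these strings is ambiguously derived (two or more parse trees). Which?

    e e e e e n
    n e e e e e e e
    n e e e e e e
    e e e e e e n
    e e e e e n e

e e e e e n: 1 tree
n e e e e e e e: 1 tree
n e e e e e e: 1 tree
e e e e e e n: 1 tree
e e e e e n e: 6 trees

e e e e e n e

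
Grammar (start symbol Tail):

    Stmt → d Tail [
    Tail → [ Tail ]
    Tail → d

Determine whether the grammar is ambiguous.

Only Tail is reachable from Tail; ignoring the rest: L(Tail) is { openⁿ atom closeⁿ : n ≥ 0 }. The bracket depth fixes n, and the derivation is forced at every step.

Unambiguous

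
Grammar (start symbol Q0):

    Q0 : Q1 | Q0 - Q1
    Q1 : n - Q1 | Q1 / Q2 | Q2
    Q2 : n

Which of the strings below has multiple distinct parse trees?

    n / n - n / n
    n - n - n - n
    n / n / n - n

n - n - n - n

n / n - n / n: 1 tree
n - n - n - n: 8 trees
n / n / n - n: 1 tree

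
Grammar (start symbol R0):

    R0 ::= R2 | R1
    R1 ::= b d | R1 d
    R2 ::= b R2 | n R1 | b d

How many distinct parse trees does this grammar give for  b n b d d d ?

1

Parse trees for b n b d d d:
  [R0 [R2 b [R2 n [R1 [R1 [R1 b d] d] d]]]]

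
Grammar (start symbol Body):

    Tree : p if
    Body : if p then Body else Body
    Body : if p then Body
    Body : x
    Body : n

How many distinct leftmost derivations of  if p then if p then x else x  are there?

2

Parse trees for if p then if p then x else x:
  [Body if p then [Body if p then [Body x]] else [Body x]]
  [Body if p then [Body if p then [Body x] else [Body x]]]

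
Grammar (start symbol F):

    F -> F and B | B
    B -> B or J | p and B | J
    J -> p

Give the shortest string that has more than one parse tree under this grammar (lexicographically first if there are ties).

length 1: no string has ≥2 trees
length 3: p and p has 2 parse trees

Two derivations of p and p:
  F ⇒ F and B ⇒ B and B ⇒ J and B ⇒ p and B ⇒ p and J ⇒ p and p
  F ⇒ B ⇒ p and B ⇒ p and J ⇒ p and p

p and p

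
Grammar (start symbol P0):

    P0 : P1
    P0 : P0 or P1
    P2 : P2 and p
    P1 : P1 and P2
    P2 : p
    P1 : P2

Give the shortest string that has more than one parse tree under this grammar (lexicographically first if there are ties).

p and p

length 1: no string has ≥2 trees
length 3: p and p has 2 parse trees

Two derivations of p and p:
  P0 ⇒ P1 ⇒ P1 and P2 ⇒ P2 and P2 ⇒ p and P2 ⇒ p and p
  P0 ⇒ P1 ⇒ P2 ⇒ P2 and p ⇒ p and p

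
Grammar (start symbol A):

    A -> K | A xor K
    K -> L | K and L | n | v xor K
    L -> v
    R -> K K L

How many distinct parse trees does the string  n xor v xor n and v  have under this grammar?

3

Parse trees for n xor v xor n and v:
  [A [A [K n]] xor [K [K v xor [K n]] and [L v]]]
  [A [A [K n]] xor [K v xor [K [K n] and [L v]]]]
  [A [A [A [K n]] xor [K [L v]]] xor [K [K n] and [L v]]]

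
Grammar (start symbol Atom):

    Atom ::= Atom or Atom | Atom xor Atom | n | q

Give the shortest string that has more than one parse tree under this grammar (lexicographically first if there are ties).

n or n or n

length 1: no string has ≥2 trees
length 3: no string has ≥2 trees
length 5: n or n or n has 2 parse trees

Two derivations of n or n or n:
  Atom ⇒ Atom or Atom ⇒ Atom or Atom or Atom ⇒ n or Atom or Atom ⇒ n or n or Atom ⇒ n or n or n
  Atom ⇒ Atom or Atom ⇒ n or Atom ⇒ n or Atom or Atom ⇒ n or n or Atom ⇒ n or n or n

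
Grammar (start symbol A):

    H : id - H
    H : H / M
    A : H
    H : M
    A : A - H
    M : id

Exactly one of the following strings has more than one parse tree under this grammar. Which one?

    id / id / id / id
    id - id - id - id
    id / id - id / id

id / id / id / id: 1 tree
id - id - id - id: 8 trees
id / id - id / id: 1 tree

id - id - id - id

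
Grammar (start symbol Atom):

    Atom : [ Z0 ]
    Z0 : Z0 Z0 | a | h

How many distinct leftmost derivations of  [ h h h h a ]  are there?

Parse trees for [ h h h h a ] (showing first 6 of 14):
  [Atom [ [Z0 [Z0 h] [Z0 [Z0 h] [Z0 [Z0 h] [Z0 [Z0 h] [Z0 a]]]]] ]]
  [Atom [ [Z0 [Z0 h] [Z0 [Z0 h] [Z0 [Z0 [Z0 h] [Z0 h]] [Z0 a]]]] ]]
  [Atom [ [Z0 [Z0 h] [Z0 [Z0 [Z0 h] [Z0 h]] [Z0 [Z0 h] [Z0 a]]]] ]]
  [Atom [ [Z0 [Z0 h] [Z0 [Z0 [Z0 h] [Z0 [Z0 h] [Z0 h]]] [Z0 a]]] ]]
  [Atom [ [Z0 [Z0 h] [Z0 [Z0 [Z0 [Z0 h] [Z0 h]] [Z0 h]] [Z0 a]]] ]]
  [Atom [ [Z0 [Z0 [Z0 h] [Z0 h]] [Z0 [Z0 h] [Z0 [Z0 h] [Z0 a]]]] ]]

14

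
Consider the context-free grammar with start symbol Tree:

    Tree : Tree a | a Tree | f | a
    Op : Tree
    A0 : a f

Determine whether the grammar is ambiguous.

Witness: a a

Derivation 1: Tree ⇒ Tree a ⇒ a a
Derivation 2: Tree ⇒ a Tree ⇒ a a

Two distinct leftmost derivations for the same string.

Ambiguous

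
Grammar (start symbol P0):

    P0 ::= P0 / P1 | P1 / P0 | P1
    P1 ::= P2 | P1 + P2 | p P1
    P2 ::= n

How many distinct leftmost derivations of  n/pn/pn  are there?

4

Parse trees for n/pn/pn:
  [P0 [P0 [P0 [P1 [P2 n]]] / [P1 p [P1 [P2 n]]]] / [P1 p [P1 [P2 n]]]]
  [P0 [P0 [P1 [P2 n]] / [P0 [P1 p [P1 [P2 n]]]]] / [P1 p [P1 [P2 n]]]]
  [P0 [P1 [P2 n]] / [P0 [P0 [P1 p [P1 [P2 n]]]] / [P1 p [P1 [P2 n]]]]]
  [P0 [P1 [P2 n]] / [P0 [P1 p [P1 [P2 n]]] / [P0 [P1 p [P1 [P2 n]]]]]]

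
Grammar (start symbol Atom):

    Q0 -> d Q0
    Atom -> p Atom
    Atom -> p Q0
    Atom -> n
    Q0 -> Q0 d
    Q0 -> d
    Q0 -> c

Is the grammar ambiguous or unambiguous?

Witness: p d d

Derivation 1: Atom ⇒ p Q0 ⇒ p d Q0 ⇒ p d d
Derivation 2: Atom ⇒ p Q0 ⇒ p Q0 d ⇒ p d d

Two distinct leftmost derivations for the same string.

Ambiguous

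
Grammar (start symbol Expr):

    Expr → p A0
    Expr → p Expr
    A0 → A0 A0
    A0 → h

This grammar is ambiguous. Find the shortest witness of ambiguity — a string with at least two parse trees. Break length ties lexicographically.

length 2: no string has ≥2 trees
length 3: no string has ≥2 trees
length 4: p h h h has 2 parse trees

Two derivations of p h h h:
  Expr ⇒ p A0 ⇒ p A0 A0 ⇒ p A0 A0 A0 ⇒ p h A0 A0 ⇒ p h h A0 ⇒ p h h h
  Expr ⇒ p A0 ⇒ p A0 A0 ⇒ p h A0 ⇒ p h A0 A0 ⇒ p h h A0 ⇒ p h h h

p h h h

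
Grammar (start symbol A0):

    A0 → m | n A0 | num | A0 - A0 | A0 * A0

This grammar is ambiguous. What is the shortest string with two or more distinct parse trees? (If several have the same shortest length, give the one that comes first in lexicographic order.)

length 1: no string has ≥2 trees
length 2: no string has ≥2 trees
length 3: no string has ≥2 trees
length 4: n m * m has 2 parse trees

Two derivations of n m * m:
  A0 ⇒ n A0 ⇒ n A0 * A0 ⇒ n m * A0 ⇒ n m * m
  A0 ⇒ A0 * A0 ⇒ n A0 * A0 ⇒ n m * A0 ⇒ n m * m

n m * m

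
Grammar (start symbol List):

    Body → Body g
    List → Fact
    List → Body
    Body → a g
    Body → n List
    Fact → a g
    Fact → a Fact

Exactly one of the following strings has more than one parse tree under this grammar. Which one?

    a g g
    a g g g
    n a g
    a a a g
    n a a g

a g g: 1 tree
a g g g: 1 tree
n a g: 2 trees
a a a g: 1 tree
n a a g: 1 tree

n a g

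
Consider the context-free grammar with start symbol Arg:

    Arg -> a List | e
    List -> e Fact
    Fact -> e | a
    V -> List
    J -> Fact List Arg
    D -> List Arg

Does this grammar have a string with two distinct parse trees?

(V, J, D are unreachable from Arg, so their rules don't affect L(Arg).) Each reachable nonterminal has at most one production per leading terminal, and all productions are right-linear; the derivation is determined token-by-token.

Unambiguous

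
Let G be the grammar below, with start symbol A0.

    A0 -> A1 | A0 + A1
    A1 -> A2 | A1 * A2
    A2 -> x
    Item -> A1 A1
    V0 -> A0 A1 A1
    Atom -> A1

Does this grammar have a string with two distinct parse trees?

(Item, V0, Atom are unreachable from A0, so their rules don't affect L(A0).) The grammar is stratified — A0 handles '+' (left-recursive), A1 handles '*', A2 atoms. Each operator has a fixed associativity and precedence level, so every string has one parse.

Unambiguous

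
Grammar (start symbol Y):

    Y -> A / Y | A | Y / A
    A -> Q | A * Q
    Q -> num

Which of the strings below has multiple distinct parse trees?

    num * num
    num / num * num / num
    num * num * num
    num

num / num * num / num

num * num: 1 tree
num / num * num / num: 4 trees
num * num * num: 1 tree
num: 1 tree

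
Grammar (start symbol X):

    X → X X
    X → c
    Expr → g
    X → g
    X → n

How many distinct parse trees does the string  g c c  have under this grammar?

2

Parse trees for g c c:
  [X [X g] [X [X c] [X c]]]
  [X [X [X g] [X c]] [X c]]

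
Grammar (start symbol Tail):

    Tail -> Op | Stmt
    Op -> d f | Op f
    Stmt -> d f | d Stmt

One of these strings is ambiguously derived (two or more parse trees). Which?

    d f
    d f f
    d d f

d f

d f: 2 trees
d f f: 1 tree
d d f: 1 tree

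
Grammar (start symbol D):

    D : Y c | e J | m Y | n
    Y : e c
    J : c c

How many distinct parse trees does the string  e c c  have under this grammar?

Parse trees for e c c:
  [D [Y e c] c]
  [D e [J c c]]

2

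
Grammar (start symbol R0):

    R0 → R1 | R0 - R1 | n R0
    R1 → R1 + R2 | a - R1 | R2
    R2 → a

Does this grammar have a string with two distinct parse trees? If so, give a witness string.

Witness: a - a

Derivation 1: R0 ⇒ R1 ⇒ a - R1 ⇒ a - R2 ⇒ a - a
Derivation 2: R0 ⇒ R0 - R1 ⇒ R1 - R1 ⇒ R2 - R1 ⇒ a - R1 ⇒ a - R2 ⇒ a - a

Two distinct leftmost derivations for the same string.

Ambiguous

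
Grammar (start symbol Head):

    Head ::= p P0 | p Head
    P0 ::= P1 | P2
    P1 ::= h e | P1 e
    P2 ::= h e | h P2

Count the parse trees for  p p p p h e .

2

Parse trees for p p p p h e:
  [Head p [Head p [Head p [Head p [P0 [P1 h e]]]]]]
  [Head p [Head p [Head p [Head p [P0 [P2 h e]]]]]]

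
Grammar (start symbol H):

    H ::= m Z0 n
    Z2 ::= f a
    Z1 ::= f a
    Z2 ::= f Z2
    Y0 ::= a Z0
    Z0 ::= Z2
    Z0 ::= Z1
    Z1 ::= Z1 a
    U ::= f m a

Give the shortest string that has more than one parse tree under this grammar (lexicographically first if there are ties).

m f a n

length 4: m f a n has 2 parse trees

Two derivations of m f a n:
  H ⇒ m Z0 n ⇒ m Z2 n ⇒ m f a n
  H ⇒ m Z0 n ⇒ m Z1 n ⇒ m f a n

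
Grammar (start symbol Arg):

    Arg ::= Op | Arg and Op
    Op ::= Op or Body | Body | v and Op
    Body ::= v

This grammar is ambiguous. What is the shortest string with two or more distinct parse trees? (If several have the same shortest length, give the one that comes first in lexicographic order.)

v and v

length 1: no string has ≥2 trees
length 3: v and v has 2 parse trees

Two derivations of v and v:
  Arg ⇒ Op ⇒ v and Op ⇒ v and Body ⇒ v and v
  Arg ⇒ Arg and Op ⇒ Op and Op ⇒ Body and Op ⇒ v and Op ⇒ v and Body ⇒ v and v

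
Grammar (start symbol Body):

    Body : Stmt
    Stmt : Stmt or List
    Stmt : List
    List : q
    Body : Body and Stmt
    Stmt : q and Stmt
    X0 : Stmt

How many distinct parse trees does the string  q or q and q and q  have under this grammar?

Parse trees for q or q and q and q:
  [Body [Body [Stmt [Stmt [List q]] or [List q]]] and [Stmt q and [Stmt [List q]]]]
  [Body [Body [Body [Stmt [Stmt [List q]] or [List q]]] and [Stmt [List q]]] and [Stmt [List q]]]

2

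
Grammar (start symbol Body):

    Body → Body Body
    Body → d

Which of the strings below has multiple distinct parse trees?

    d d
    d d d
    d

d d d

d d: 1 tree
d d d: 2 trees
d: 1 tree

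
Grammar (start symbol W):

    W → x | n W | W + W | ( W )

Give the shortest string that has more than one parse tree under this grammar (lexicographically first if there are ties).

n x + x

length 1: no string has ≥2 trees
length 2: no string has ≥2 trees
length 3: no string has ≥2 trees
length 4: n x + x has 2 parse trees

Two derivations of n x + x:
  W ⇒ n W ⇒ n W + W ⇒ n x + W ⇒ n x + x
  W ⇒ W + W ⇒ n W + W ⇒ n x + W ⇒ n x + x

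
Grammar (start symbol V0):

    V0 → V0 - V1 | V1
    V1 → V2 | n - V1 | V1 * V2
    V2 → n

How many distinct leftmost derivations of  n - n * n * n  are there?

Parse trees for n - n * n * n:
  [V0 [V0 [V1 [V2 n]]] - [V1 [V1 [V1 [V2 n]] * [V2 n]] * [V2 n]]]
  [V0 [V1 n - [V1 [V1 [V1 [V2 n]] * [V2 n]] * [V2 n]]]]
  [V0 [V1 [V1 n - [V1 [V1 [V2 n]] * [V2 n]]] * [V2 n]]]
  [V0 [V1 [V1 [V1 n - [V1 [V2 n]]] * [V2 n]] * [V2 n]]]

4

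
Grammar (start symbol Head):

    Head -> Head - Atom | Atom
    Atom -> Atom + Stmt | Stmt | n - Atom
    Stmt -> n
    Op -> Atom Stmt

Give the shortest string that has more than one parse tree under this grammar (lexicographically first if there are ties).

length 1: no string has ≥2 trees
length 3: n - n has 2 parse trees

Two derivations of n - n:
  Head ⇒ Head - Atom ⇒ Atom - Atom ⇒ Stmt - Atom ⇒ n - Atom ⇒ n - Stmt ⇒ n - n
  Head ⇒ Atom ⇒ n - Atom ⇒ n - Stmt ⇒ n - n

n - n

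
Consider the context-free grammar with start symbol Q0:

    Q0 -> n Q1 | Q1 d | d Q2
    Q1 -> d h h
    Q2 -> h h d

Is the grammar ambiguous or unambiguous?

Ambiguous

Witness: d h h d

Derivation 1: Q0 ⇒ Q1 d ⇒ d h h d
Derivation 2: Q0 ⇒ d Q2 ⇒ d h h d

Two distinct leftmost derivations for the same string.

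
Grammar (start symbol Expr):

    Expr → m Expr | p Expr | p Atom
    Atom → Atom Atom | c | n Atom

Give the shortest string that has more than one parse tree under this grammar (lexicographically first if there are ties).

p c c c

length 2: no string has ≥2 trees
length 3: no string has ≥2 trees
length 4: p c c c has 2 parse trees

Two derivations of p c c c:
  Expr ⇒ p Atom ⇒ p Atom Atom ⇒ p Atom Atom Atom ⇒ p c Atom Atom ⇒ p c c Atom ⇒ p c c c
  Expr ⇒ p Atom ⇒ p Atom Atom ⇒ p c Atom ⇒ p c Atom Atom ⇒ p c c Atom ⇒ p c c c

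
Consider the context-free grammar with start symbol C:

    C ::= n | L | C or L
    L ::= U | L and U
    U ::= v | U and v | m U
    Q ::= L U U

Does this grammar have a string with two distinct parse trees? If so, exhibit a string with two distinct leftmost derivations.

Ambiguous

Witness: v and v

Derivation 1: C ⇒ L ⇒ U ⇒ U and v ⇒ v and v
Derivation 2: C ⇒ L ⇒ L and U ⇒ U and U ⇒ v and U ⇒ v and v

Two distinct leftmost derivations for the same string.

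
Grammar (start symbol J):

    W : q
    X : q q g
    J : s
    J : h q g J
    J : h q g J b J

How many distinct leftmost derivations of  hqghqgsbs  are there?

2

Parse trees for hqghqgsbs:
  [J h q g [J h q g [J s] b [J s]]]
  [J h q g [J h q g [J s]] b [J s]]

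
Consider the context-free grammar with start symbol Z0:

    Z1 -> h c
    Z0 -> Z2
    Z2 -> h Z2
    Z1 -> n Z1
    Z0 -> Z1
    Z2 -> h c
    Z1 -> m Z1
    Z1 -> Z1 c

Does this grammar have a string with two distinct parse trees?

Ambiguous

Witness: h c

Derivation 1: Z0 ⇒ Z2 ⇒ h c
Derivation 2: Z0 ⇒ Z1 ⇒ h c

Two distinct leftmost derivations for the same string.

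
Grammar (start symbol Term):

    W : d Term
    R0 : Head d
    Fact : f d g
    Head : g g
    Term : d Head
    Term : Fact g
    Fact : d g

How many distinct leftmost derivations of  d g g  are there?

2

Parse trees for d g g:
  [Term d [Head g g]]
  [Term [Fact d g] g]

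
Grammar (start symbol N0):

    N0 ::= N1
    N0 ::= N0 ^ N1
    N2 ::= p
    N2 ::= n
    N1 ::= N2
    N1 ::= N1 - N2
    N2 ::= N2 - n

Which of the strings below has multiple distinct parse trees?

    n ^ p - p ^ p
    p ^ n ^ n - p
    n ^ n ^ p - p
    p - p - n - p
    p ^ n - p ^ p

n ^ p - p ^ p: 1 tree
p ^ n ^ n - p: 1 tree
n ^ n ^ p - p: 1 tree
p - p - n - p: 2 trees
p ^ n - p ^ p: 1 tree

p - p - n - p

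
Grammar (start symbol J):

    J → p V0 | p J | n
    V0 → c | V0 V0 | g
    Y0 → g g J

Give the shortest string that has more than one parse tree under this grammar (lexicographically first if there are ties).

length 1: no string has ≥2 trees
length 2: no string has ≥2 trees
length 3: no string has ≥2 trees
length 4: p c c c has 2 parse trees

Two derivations of p c c c:
  J ⇒ p V0 ⇒ p V0 V0 ⇒ p c V0 ⇒ p c V0 V0 ⇒ p c c V0 ⇒ p c c c
  J ⇒ p V0 ⇒ p V0 V0 ⇒ p V0 V0 V0 ⇒ p c V0 V0 ⇒ p c c V0 ⇒ p c c c

p c c c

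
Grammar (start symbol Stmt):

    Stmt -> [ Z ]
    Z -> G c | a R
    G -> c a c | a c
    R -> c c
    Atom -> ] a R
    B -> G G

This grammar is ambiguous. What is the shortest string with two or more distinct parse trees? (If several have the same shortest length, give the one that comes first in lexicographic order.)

length 5: [ a c c ] has 2 parse trees

Two derivations of [ a c c ]:
  Stmt ⇒ [ Z ] ⇒ [ G c ] ⇒ [ a c c ]
  Stmt ⇒ [ Z ] ⇒ [ a R ] ⇒ [ a c c ]

[ a c c ]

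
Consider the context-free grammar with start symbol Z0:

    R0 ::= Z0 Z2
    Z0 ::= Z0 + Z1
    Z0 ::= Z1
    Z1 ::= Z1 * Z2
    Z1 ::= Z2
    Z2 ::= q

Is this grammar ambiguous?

Only Z0, Z1, Z2 are reachable from Z0; ignoring the rest: The grammar is stratified — Z0 handles '+' (left-recursive), Z1 handles '*', Z2 atoms. Each operator has a fixed associativity and precedence level, so every string has one parse.

Unambiguous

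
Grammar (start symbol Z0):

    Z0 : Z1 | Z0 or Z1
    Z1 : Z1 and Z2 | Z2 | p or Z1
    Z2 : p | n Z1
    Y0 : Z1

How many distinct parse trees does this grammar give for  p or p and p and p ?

Parse trees for p or p and p and p:
  [Z0 [Z1 [Z1 [Z1 p or [Z1 [Z2 p]]] and [Z2 p]] and [Z2 p]]]
  [Z0 [Z1 [Z1 p or [Z1 [Z1 [Z2 p]] and [Z2 p]]] and [Z2 p]]]
  [Z0 [Z1 p or [Z1 [Z1 [Z1 [Z2 p]] and [Z2 p]] and [Z2 p]]]]
  [Z0 [Z0 [Z1 [Z2 p]]] or [Z1 [Z1 [Z1 [Z2 p]] and [Z2 p]] and [Z2 p]]]

4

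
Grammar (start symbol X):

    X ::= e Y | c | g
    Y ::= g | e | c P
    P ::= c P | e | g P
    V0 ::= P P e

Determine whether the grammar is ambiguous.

Only X, Y, P are reachable from X; ignoring the rest: Each reachable nonterminal has at most one production per leading terminal, and all productions are right-linear; the derivation is determined token-by-token.

Unambiguous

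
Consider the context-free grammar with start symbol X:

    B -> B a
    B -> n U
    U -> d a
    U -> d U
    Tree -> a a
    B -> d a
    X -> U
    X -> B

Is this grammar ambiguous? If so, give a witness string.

Ambiguous

Witness: d a

Derivation 1: X ⇒ U ⇒ d a
Derivation 2: X ⇒ B ⇒ d a

Two distinct leftmost derivations for the same string.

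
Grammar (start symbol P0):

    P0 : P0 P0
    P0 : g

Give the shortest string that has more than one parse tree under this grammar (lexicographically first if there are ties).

g g g

length 1: no string has ≥2 trees
length 2: no string has ≥2 trees
length 3: g g g has 2 parse trees

Two derivations of g g g:
  P0 ⇒ P0 P0 ⇒ P0 P0 P0 ⇒ g P0 P0 ⇒ g g P0 ⇒ g g g
  P0 ⇒ P0 P0 ⇒ g P0 ⇒ g P0 P0 ⇒ g g P0 ⇒ g g g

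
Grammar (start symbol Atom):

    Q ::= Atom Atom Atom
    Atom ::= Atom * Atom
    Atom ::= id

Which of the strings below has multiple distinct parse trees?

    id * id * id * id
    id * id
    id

id * id * id * id: 5 trees
id * id: 1 tree
id: 1 tree

id * id * id * id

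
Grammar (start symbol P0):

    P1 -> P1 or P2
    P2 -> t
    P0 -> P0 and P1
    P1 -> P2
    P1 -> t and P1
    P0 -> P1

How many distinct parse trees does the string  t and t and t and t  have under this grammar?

Parse trees for t and t and t and t:
  [P0 [P0 [P1 [P2 t]]] and [P1 t and [P1 t and [P1 [P2 t]]]]]
  [P0 [P0 [P0 [P1 [P2 t]]] and [P1 [P2 t]]] and [P1 t and [P1 [P2 t]]]]
  [P0 [P0 [P1 t and [P1 [P2 t]]]] and [P1 t and [P1 [P2 t]]]]
  [P0 [P0 [P0 [P1 [P2 t]]] and [P1 t and [P1 [P2 t]]]] and [P1 [P2 t]]]
  [P0 [P0 [P0 [P0 [P1 [P2 t]]] and [P1 [P2 t]]] and [P1 [P2 t]]] and [P1 [P2 t]]]
  [P0 [P0 [P0 [P1 t and [P1 [P2 t]]]] and [P1 [P2 t]]] and [P1 [P2 t]]]
  [P0 [P0 [P1 t and [P1 t and [P1 [P2 t]]]]] and [P1 [P2 t]]]
  [P0 [P1 t and [P1 t and [P1 t and [P1 [P2 t]]]]]]

8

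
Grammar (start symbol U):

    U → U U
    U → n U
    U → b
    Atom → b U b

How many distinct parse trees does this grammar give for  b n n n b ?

Parse trees for b n n n b:
  [U [U b] [U n [U n [U n [U b]]]]]

1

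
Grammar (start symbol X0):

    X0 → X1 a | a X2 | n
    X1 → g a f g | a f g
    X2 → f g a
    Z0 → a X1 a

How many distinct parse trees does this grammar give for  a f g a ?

Parse trees for a f g a:
  [X0 [X1 a f g] a]
  [X0 a [X2 f g a]]

2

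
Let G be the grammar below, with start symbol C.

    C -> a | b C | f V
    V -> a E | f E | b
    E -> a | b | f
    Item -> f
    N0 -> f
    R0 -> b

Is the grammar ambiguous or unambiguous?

(Item, N0, R0 are unreachable from C, so their rules don't affect L(C).) Restricted to the reachable nonterminals, every rule has the form A → t or A → t B, and no two rules for the same A share a first terminal. The grammar encodes a DFA — one run per string.

Unambiguous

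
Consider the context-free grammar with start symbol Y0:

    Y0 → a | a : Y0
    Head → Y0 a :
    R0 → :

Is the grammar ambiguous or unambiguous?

Unambiguous

(Head, R0 are unreachable from Y0, so their rules don't affect L(Y0).) The reachable grammar is A → atom sep A | atom. Each atom is followed by either the separator (recurse) or end-of-string (stop) — no choice point.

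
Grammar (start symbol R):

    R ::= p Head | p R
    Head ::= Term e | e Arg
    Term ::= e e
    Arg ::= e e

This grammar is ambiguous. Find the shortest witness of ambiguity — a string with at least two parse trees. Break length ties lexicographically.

length 4: p e e e has 2 parse trees

Two derivations of p e e e:
  R ⇒ p Head ⇒ p Term e ⇒ p e e e
  R ⇒ p Head ⇒ p e Arg ⇒ p e e e

p e e e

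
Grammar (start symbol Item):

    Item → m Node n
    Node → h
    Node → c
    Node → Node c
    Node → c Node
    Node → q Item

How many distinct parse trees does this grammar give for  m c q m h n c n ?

2

Parse trees for m c q m h n c n:
  [Item m [Node [Node c [Node q [Item m [Node h] n]]] c] n]
  [Item m [Node c [Node [Node q [Item m [Node h] n]] c]] n]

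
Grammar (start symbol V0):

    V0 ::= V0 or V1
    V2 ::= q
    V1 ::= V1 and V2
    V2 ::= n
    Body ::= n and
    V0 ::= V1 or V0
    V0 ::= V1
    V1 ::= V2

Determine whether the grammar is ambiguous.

Witness: n or n

Derivation 1: V0 ⇒ V0 or V1 ⇒ V1 or V1 ⇒ V2 or V1 ⇒ n or V1 ⇒ n or V2 ⇒ n or n
Derivation 2: V0 ⇒ V1 or V0 ⇒ V2 or V0 ⇒ n or V0 ⇒ n or V1 ⇒ n or V2 ⇒ n or n

Two distinct leftmost derivations for the same string.

Ambiguous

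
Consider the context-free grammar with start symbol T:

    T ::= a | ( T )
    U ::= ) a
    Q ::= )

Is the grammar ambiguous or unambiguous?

(U, Q are unreachable from T, so their rules don't affect L(T).) L(T) is { openⁿ atom closeⁿ : n ≥ 0 }. The bracket depth fixes n, and the derivation is forced at every step.

Unambiguous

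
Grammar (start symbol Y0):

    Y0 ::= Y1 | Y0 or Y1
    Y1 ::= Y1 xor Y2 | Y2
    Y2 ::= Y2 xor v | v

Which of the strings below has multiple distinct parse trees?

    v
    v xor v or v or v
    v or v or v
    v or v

v: 1 tree
v xor v or v or v: 2 trees
v or v or v: 1 tree
v or v: 1 tree

v xor v or v or v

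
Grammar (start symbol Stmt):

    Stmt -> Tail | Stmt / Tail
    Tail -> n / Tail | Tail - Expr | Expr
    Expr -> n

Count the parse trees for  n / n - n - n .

4

Parse trees for n / n - n - n:
  [Stmt [Tail n / [Tail [Tail [Tail [Expr n]] - [Expr n]] - [Expr n]]]]
  [Stmt [Tail [Tail n / [Tail [Tail [Expr n]] - [Expr n]]] - [Expr n]]]
  [Stmt [Tail [Tail [Tail n / [Tail [Expr n]]] - [Expr n]] - [Expr n]]]
  [Stmt [Stmt [Tail [Expr n]]] / [Tail [Tail [Tail [Expr n]] - [Expr n]] - [Expr n]]]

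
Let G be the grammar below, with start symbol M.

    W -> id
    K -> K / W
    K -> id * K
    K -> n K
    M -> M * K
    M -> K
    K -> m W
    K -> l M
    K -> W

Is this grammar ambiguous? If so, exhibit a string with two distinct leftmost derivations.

Witness: id * id

Derivation 1: M ⇒ M * K ⇒ K * K ⇒ W * K ⇒ id * K ⇒ id * W ⇒ id * id
Derivation 2: M ⇒ K ⇒ id * K ⇒ id * W ⇒ id * id

Two distinct leftmost derivations for the same string.

Ambiguous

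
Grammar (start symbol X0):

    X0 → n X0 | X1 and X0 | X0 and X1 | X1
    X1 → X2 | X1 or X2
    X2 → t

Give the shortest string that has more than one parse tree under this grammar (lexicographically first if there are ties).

t and t

length 1: no string has ≥2 trees
length 2: no string has ≥2 trees
length 3: t and t has 2 parse trees

Two derivations of t and t:
  X0 ⇒ X1 and X0 ⇒ X2 and X0 ⇒ t and X0 ⇒ t and X1 ⇒ t and X2 ⇒ t and t
  X0 ⇒ X0 and X1 ⇒ X1 and X1 ⇒ X2 and X1 ⇒ t and X1 ⇒ t and X2 ⇒ t and t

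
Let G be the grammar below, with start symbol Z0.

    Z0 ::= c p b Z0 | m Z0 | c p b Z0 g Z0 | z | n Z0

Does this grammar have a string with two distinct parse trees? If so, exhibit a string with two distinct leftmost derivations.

Ambiguous

Witness: c p b c p b z g z

Derivation 1: Z0 ⇒ c p b Z0 ⇒ c p b c p b Z0 g Z0 ⇒ c p b c p b z g Z0 ⇒ c p b c p b z g z
Derivation 2: Z0 ⇒ c p b Z0 g Z0 ⇒ c p b c p b Z0 g Z0 ⇒ c p b c p b z g Z0 ⇒ c p b c p b z g z

Two distinct leftmost derivations for the same string.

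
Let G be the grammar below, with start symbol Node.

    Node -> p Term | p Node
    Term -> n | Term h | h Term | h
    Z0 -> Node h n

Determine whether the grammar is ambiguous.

Ambiguous

Witness: p h h

Derivation 1: Node ⇒ p Term ⇒ p Term h ⇒ p h h
Derivation 2: Node ⇒ p Term ⇒ p h Term ⇒ p h h

Two distinct leftmost derivations for the same string.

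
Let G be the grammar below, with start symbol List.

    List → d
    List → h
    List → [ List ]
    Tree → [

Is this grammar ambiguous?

Unambiguous

(Tree is unreachable from List, so its rules don't affect L(List).) Each string is a nest of matched brackets around a single atom. An opening bracket forces the recursive rule; an atom forces the base rule.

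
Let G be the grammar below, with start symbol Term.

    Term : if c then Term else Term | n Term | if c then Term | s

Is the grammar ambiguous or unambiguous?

Witness: if c then if c then s else s

Derivation 1: Term ⇒ if c then Term else Term ⇒ if c then if c then Term else Term ⇒ if c then if c then s else Term ⇒ if c then if c then s else s
Derivation 2: Term ⇒ if c then Term ⇒ if c then if c then Term else Term ⇒ if c then if c then s else Term ⇒ if c then if c then s else s

Two distinct leftmost derivations for the same string.

Ambiguous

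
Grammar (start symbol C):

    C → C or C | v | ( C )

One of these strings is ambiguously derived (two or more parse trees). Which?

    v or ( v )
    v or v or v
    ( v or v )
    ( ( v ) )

v or ( v ): 1 tree
v or v or v: 2 trees
( v or v ): 1 tree
( ( v ) ): 1 tree

v or v or v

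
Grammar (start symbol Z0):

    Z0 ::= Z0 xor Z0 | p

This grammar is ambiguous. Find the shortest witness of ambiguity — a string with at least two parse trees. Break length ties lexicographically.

p xor p xor p

length 1: no string has ≥2 trees
length 3: no string has ≥2 trees
length 5: p xor p xor p has 2 parse trees

Two derivations of p xor p xor p:
  Z0 ⇒ Z0 xor Z0 ⇒ Z0 xor Z0 xor Z0 ⇒ p xor Z0 xor Z0 ⇒ p xor p xor Z0 ⇒ p xor p xor p
  Z0 ⇒ Z0 xor Z0 ⇒ p xor Z0 ⇒ p xor Z0 xor Z0 ⇒ p xor p xor Z0 ⇒ p xor p xor p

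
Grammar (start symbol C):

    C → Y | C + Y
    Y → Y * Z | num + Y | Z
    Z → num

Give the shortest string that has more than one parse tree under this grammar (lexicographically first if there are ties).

num + num

length 1: no string has ≥2 trees
length 3: num + num has 2 parse trees

Two derivations of num + num:
  C ⇒ Y ⇒ num + Y ⇒ num + Z ⇒ num + num
  C ⇒ C + Y ⇒ Y + Y ⇒ Z + Y ⇒ num + Y ⇒ num + Z ⇒ num + num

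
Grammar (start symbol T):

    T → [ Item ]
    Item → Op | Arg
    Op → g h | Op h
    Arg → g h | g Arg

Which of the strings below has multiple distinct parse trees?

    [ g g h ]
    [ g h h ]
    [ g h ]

[ g h ]

[ g g h ]: 1 tree
[ g h h ]: 1 tree
[ g h ]: 2 trees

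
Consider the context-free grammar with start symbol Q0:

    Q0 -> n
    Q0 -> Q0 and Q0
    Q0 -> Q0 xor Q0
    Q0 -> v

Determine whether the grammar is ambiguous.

Ambiguous

Witness: n and n and n

Derivation 1: Q0 ⇒ Q0 and Q0 ⇒ n and Q0 ⇒ n and Q0 and Q0 ⇒ n and n and Q0 ⇒ n and n and n
Derivation 2: Q0 ⇒ Q0 and Q0 ⇒ Q0 and Q0 and Q0 ⇒ n and Q0 and Q0 ⇒ n and n and Q0 ⇒ n and n and n

Two distinct leftmost derivations for the same string.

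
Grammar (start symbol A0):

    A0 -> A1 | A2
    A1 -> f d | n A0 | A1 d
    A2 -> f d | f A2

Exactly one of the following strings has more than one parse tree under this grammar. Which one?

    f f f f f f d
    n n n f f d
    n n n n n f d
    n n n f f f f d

f f f f f f d: 1 tree
n n n f f d: 1 tree
n n n n n f d: 2 trees
n n n f f f f d: 1 tree

n n n n n f d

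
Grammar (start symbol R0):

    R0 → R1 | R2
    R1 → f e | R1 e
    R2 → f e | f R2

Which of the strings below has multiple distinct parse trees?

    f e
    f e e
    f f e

f e: 2 trees
f e e: 1 tree
f f e: 1 tree

f e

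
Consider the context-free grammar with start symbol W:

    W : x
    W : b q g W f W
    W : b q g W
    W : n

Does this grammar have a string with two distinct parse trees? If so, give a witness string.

Witness: b q g b q g n f n

Derivation 1: W ⇒ b q g W f W ⇒ b q g b q g W f W ⇒ b q g b q g n f W ⇒ b q g b q g n f n
Derivation 2: W ⇒ b q g W ⇒ b q g b q g W f W ⇒ b q g b q g n f W ⇒ b q g b q g n f n

Two distinct leftmost derivations for the same string.

Ambiguous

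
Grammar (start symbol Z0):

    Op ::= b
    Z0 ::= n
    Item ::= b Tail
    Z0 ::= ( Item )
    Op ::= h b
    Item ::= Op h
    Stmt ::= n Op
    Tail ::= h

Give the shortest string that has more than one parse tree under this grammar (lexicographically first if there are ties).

length 1: no string has ≥2 trees
length 4: ( b h ) has 2 parse trees

Two derivations of ( b h ):
  Z0 ⇒ ( Item ) ⇒ ( b Tail ) ⇒ ( b h )
  Z0 ⇒ ( Item ) ⇒ ( Op h ) ⇒ ( b h )

( b h )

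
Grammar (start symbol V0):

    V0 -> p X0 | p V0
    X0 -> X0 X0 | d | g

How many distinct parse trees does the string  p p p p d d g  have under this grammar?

2

Parse trees for p p p p d d g:
  [V0 p [V0 p [V0 p [V0 p [X0 [X0 d] [X0 [X0 d] [X0 g]]]]]]]
  [V0 p [V0 p [V0 p [V0 p [X0 [X0 [X0 d] [X0 d]] [X0 g]]]]]]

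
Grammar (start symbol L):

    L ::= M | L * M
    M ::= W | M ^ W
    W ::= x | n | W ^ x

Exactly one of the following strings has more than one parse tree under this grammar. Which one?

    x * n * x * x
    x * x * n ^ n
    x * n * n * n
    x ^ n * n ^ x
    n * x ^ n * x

x * n * x * x: 1 tree
x * x * n ^ n: 1 tree
x * n * n * n: 1 tree
x ^ n * n ^ x: 2 trees
n * x ^ n * x: 1 tree

x ^ n * n ^ x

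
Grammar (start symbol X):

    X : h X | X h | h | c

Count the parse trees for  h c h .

2

Parse trees for h c h:
  [X h [X [X c] h]]
  [X [X h [X c]] h]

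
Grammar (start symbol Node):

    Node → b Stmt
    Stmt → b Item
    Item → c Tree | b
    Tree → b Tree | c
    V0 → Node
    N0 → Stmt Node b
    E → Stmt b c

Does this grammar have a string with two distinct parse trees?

(V0, N0, E are unreachable from Node, so their rules don't affect L(Node).) Restricted to the reachable nonterminals, every rule has the form A → t or A → t B, and no two rules for the same A share a first terminal. The grammar encodes a DFA — one run per string.

Unambiguous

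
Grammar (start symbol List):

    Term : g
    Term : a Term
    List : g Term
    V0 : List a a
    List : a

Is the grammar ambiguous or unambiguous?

(V0 is unreachable from List, so its rules don't affect L(List).) The reachable rules are right-linear with at most one rule per (nonterminal, next-terminal) pair. Each input token forces the next rule, so parsing is deterministic.

Unambiguous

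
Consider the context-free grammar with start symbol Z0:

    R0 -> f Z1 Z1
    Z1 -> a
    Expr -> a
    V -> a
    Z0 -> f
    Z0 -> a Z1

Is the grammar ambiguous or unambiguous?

Unambiguous

Only Z0, Z1 are reachable from Z0; ignoring the rest: Restricted to the reachable nonterminals, every rule has the form A → t or A → t B, and no two rules for the same A share a first terminal. The grammar encodes a DFA — one run per string.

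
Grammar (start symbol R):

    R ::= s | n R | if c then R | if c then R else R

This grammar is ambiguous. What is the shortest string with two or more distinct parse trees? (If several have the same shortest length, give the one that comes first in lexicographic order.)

if c then if c then s else s

length 1: no string has ≥2 trees
length 2: no string has ≥2 trees
length 3: no string has ≥2 trees
length 4: no string has ≥2 trees
length 5: no string has ≥2 trees
length 6: no string has ≥2 trees
length 7: no string has ≥2 trees
length 8: no string has ≥2 trees
length 9: if c then if c then s else s has 2 parse trees

Two derivations of if c then if c then s else s:
  R ⇒ if c then R ⇒ if c then if c then R else R ⇒ if c then if c then s else R ⇒ if c then if c then s else s
  R ⇒ if c then R else R ⇒ if c then if c then R else R ⇒ if c then if c then s else R ⇒ if c then if c then s else s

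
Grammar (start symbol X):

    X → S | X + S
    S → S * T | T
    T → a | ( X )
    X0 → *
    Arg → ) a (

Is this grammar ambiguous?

(X0, Arg are unreachable from X, so their rules don't affect L(X).) The grammar is stratified — X handles '+' (left-recursive), S handles '*', T atoms. Each operator has a fixed associativity and precedence level, so every string has one parse.

Unambiguous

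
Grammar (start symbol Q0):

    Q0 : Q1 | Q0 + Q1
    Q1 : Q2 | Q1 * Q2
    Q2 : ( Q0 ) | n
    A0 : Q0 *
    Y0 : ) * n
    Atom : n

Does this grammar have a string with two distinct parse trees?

Unambiguous

Only Q0, Q1, Q2 are reachable from Q0; ignoring the rest: Q0 → Q0 + Q1 | Q1  ;  Q1 → Q1 * Q2 | Q2  — a left-associative chain with Q2 at the bottom. Each string factors uniquely by precedence.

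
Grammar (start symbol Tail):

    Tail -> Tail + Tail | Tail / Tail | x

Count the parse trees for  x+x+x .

Parse trees for x+x+x:
  [Tail [Tail x] + [Tail [Tail x] + [Tail x]]]
  [Tail [Tail [Tail x] + [Tail x]] + [Tail x]]

2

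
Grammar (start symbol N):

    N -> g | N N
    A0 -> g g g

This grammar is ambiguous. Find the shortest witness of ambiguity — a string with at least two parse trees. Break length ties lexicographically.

length 1: no string has ≥2 trees
length 2: no string has ≥2 trees
length 3: g g g has 2 parse trees

Two derivations of g g g:
  N ⇒ N N ⇒ g N ⇒ g N N ⇒ g g N ⇒ g g g
  N ⇒ N N ⇒ N N N ⇒ g N N ⇒ g g N ⇒ g g g

g g g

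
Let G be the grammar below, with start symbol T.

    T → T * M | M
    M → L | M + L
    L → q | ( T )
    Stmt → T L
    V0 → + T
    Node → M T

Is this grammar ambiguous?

Only T, M, L are reachable from T; ignoring the rest: The grammar is stratified — T handles '*' (left-recursive), M handles '+', L atoms. Each operator has a fixed associativity and precedence level, so every string has one parse.

Unambiguous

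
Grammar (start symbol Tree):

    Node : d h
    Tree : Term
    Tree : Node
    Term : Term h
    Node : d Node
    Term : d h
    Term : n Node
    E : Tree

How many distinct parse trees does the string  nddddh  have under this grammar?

Parse trees for nddddh:
  [Tree [Term n [Node d [Node d [Node d [Node d h]]]]]]

1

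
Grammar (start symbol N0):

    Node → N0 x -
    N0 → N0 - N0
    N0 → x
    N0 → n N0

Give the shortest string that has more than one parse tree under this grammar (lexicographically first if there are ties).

length 1: no string has ≥2 trees
length 2: no string has ≥2 trees
length 3: no string has ≥2 trees
length 4: n x - x has 2 parse trees

Two derivations of n x - x:
  N0 ⇒ N0 - N0 ⇒ n N0 - N0 ⇒ n x - N0 ⇒ n x - x
  N0 ⇒ n N0 ⇒ n N0 - N0 ⇒ n x - N0 ⇒ n x - x

n x - x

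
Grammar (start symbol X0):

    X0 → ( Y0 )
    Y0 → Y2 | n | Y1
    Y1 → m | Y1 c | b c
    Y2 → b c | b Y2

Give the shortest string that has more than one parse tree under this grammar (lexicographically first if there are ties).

length 3: no string has ≥2 trees
length 4: ( b c ) has 2 parse trees

Two derivations of ( b c ):
  X0 ⇒ ( Y0 ) ⇒ ( Y2 ) ⇒ ( b c )
  X0 ⇒ ( Y0 ) ⇒ ( Y1 ) ⇒ ( b c )

( b c )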